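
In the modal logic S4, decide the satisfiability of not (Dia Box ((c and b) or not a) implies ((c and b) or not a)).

Satisfiable (open branch found)

1. not (Dia Box ((c and b) or not a) implies ((c and b) or not a)), w0
2. Dia Box ((c and b) or not a), w0   [neg-implies-rule on 1]
3. not ((c and b) or not a), w0   [neg-implies-rule on 1]
4. not (c and b), w0   [neg-or-rule on 3]
5. a, w0   [neg-or-rule on 3]
6. not b, w0   [neg-and-rule on 4 (branches; this branch)]
7. Box ((c and b) or not a), w1   [Dia-rule on 2: fresh world w1, w0Rw1]
8. (c and b) or not a, w1   [Box-rule on 7 via w1Rw1]
9. not a, w1   [or-rule on 8 (branches; this branch)]
Accessibility: w0Rw0, w0Rw1, w1Rw1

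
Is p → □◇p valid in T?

Tableau for the negation ¬(p → □◇p):
1. ¬(p → □◇p), 0
2. p, 0
3. ¬□◇p, 0
4. ¬◇p, 1
5. ¬p, 1
Accessibility: 0R0, 0R1, 1R1
The negation has an open branch (countermodel exists).

Not valid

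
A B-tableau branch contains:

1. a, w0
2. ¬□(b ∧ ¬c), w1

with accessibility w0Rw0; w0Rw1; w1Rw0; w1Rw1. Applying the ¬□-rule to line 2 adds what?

a fresh world w2 with w1Rw2, and ¬(b ∧ ¬c) at w2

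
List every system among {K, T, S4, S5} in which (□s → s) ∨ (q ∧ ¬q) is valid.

T, S4, S5

K-tableau for the negation ¬((□s → s) ∨ (q ∧ ¬q)):
1. ¬((□s → s) ∨ (q ∧ ¬q)), 0
2. ¬(□s → s), 0   [¬∨-rule on 1]
3. ¬(q ∧ ¬q), 0   [¬∨-rule on 1]
4. □s, 0   [¬→-rule on 2]
5. ¬s, 0   [¬→-rule on 2]
6. q, 0   [¬∧-rule on 3 (branches; this branch)]
Complete open branch: countermodel on a K-frame, so not valid in K.
T-tableau for the negation ¬((□s → s) ∨ (q ∧ ¬q)):
1. ¬((□s → s) ∨ (q ∧ ¬q)), 0
2. ¬(□s → s), 0   [¬∨-rule on 1]
3. ¬(q ∧ ¬q), 0   [¬∨-rule on 1]
4. □s, 0   [¬→-rule on 2]
5. ¬s, 0   [¬→-rule on 2]
6. s, 0   [□-rule on 4 via 0R0]
Accessibility: 0R0
Branch closes: s and ¬s both at 0.
Every branch closes (one shown): valid in T, hence also in S4, S5 (every theorem of T is a theorem of S4 and S5).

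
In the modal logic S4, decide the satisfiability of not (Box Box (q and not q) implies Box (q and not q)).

Unsatisfiable (every branch closes)

1. not (Box Box (q and not q) implies Box (q and not q)), w0
2. Box Box (q and not q), w0   [neg-implies-rule on 1]
3. not Box (q and not q), w0   [neg-implies-rule on 1]
4. Box (q and not q), w0   [Box-rule on 2 via w0Rw0]
5. q and not q, w0   [Box-rule on 4 via w0Rw0]
6. q, w0   [and-rule on 5]
7. not q, w0   [and-rule on 5]
Accessibility: w0Rw0
Branch closes: q and not q both at w0.
(One branch shown.) All branches close.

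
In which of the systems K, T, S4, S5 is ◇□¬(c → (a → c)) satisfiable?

K

K-tableau for the formula:
1. ◇□¬(c → (a → c)), 0
2. □¬(c → (a → c)), 1
Accessibility: 0R1
Complete open branch: satisfiable in K.
T-tableau for the formula:
1. ◇□¬(c → (a → c)), 0
2. □¬(c → (a → c)), 1
3. ¬(c → (a → c)), 1
4. c, 1
5. ¬(a → c), 1
6. a, 1
7. ¬c, 1
Accessibility: 0R0, 0R1, 1R1
Branch closes: c and ¬c both at 1.
Every branch closes (one shown): unsatisfiable in T, hence also in S4, S5 (every S4/S5-frame is a T-frame).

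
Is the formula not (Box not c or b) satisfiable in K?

Satisfiable (open branch found)

1. not (Box not c or b), u
2. not Box not c, u
3. not b, u
4. c, v
Accessibility: uRv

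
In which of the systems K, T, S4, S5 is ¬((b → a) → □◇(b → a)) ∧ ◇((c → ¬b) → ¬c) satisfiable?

S5-tableau for the formula:
1. ¬((b → a) → □◇(b → a)) ∧ ◇((c → ¬b) → ¬c), u
2. ¬((b → a) → □◇(b → a)), u
3. ◇((c → ¬b) → ¬c), u
4. b → a, u
5. ¬□◇(b → a), u
6. a, u
7. (c → ¬b) → ¬c, v
8. ¬(c → ¬b), v
9. c, v
10. b, v
11. ¬◇(b → a), w
12. ¬(b → a), u
13. b, u
14. ¬a, u
Accessibility: uRu, uRv, uRw, vRu, vRv, vRw, wRu, wRv, wRw
Branch closes: a and ¬a both at u.
Every branch closes (one shown): unsatisfiable in S5.
S4-tableau for the formula:
1. ¬((b → a) → □◇(b → a)) ∧ ◇((c → ¬b) → ¬c), u
2. ¬((b → a) → □◇(b → a)), u
3. ◇((c → ¬b) → ¬c), u
4. b → a, u
5. ¬□◇(b → a), u
6. a, u
7. (c → ¬b) → ¬c, v
8. ¬c, v
9. ¬◇(b → a), w
10. ¬(b → a), w
11. b, w
12. ¬a, w
Accessibility: uRu, uRv, uRw, vRv, wRw
Complete open branch: satisfiable in S4, hence also in K, T (this S4-model is also a K-model and a T-model).

K, T, S4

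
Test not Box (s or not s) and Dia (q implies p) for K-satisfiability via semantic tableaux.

1. not Box (s or not s) and Dia (q implies p), 0
2. not Box (s or not s), 0   [and-rule on 1]
3. Dia (q implies p), 0   [and-rule on 1]
4. not (s or not s), 1   [neg-Box-rule on 2: fresh world 1, 0R1]
5. not s, 1   [neg-or-rule on 4]
6. s, 1   [neg-or-rule on 4]
Accessibility: 0R1
Branch closes: s and not s both at 1.
Every branch closes; the branch above is one of them.

No, unsatisfiable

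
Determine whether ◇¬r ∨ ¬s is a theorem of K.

Not valid

Tableau for the negation ¬(◇¬r ∨ ¬s):
1. ¬(◇¬r ∨ ¬s), w0
2. ¬◇¬r, w0   [¬∨-rule on 1]
3. s, w0   [¬∨-rule on 1]
The negation has an open branch (countermodel exists).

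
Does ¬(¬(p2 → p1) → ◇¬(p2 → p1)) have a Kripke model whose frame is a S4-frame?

Unsatisfiable (every branch closes)

1. ¬(¬(p2 → p1) → ◇¬(p2 → p1)), w0
2. ¬(p2 → p1), w0   [¬→-rule on 1]
3. ¬◇¬(p2 → p1), w0   [¬→-rule on 1]
4. p2, w0   [¬→-rule on 2]
5. ¬p1, w0   [¬→-rule on 2]
6. p2 → p1, w0   [¬◇-rule on 3 via w0Rw0]
7. p1, w0   [→-rule on 6 (branches; this branch)]
Accessibility: w0Rw0
Branch closes: p1 and ¬p1 both at w0.
All branches of the tableau close; one closing branch shown above.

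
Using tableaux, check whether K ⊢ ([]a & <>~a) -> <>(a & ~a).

Valid

Tableau for the negation ~(([]a & <>~a) -> <>(a & ~a)):
1. ~(([]a & <>~a) -> <>(a & ~a)), w0
2. []a & <>~a, w0   [~->-rule on 1]
3. ~<>(a & ~a), w0   [~->-rule on 1]
4. []a, w0   [&-rule on 2]
5. <>~a, w0   [&-rule on 2]
6. ~a, w1   [<>-rule on 5: fresh world w1, w0Rw1]
7. ~(a & ~a), w1   [~<>-rule on 3 via w0Rw1]
8. a, w1   [[]-rule on 4 via w0Rw1]
Accessibility: w0Rw1
Branch closes: a and ~a both at w1.
Every branch of the negation's tableau closes; the branch above is one of them.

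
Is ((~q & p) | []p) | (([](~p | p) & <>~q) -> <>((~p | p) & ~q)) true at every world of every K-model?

Tableau for the negation ~(((~q & p) | []p) | (([](~p | p) & <>~q) -> <>((~p | p) & ~q))):
1. ~(((~q & p) | []p) | (([](~p | p) & <>~q) -> <>((~p | p) & ~q))), w0
2. ~((~q & p) | []p), w0
3. ~(([](~p | p) & <>~q) -> <>((~p | p) & ~q)), w0
4. ~(~q & p), w0
5. ~[]p, w0
6. [](~p | p) & <>~q, w0
7. ~<>((~p | p) & ~q), w0
8. [](~p | p), w0
9. <>~q, w0
10. ~p, w0
11. ~p, w1
12. ~((~p | p) & ~q), w1
13. ~p | p, w1
14. q, w1
15. ~q, w2
16. ~((~p | p) & ~q), w2
17. ~p | p, w2
18. ~(~p | p), w2
19. p, w2
20. ~p, w2
Accessibility: w0Rw1, w0Rw2
Branch closes: p and ~p both at w2.
All branches of the negation close; one closing branch shown above.

Valid in K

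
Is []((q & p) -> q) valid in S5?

Valid in S5

Tableau for the negation ~[]((q & p) -> q):
1. ~[]((q & p) -> q), u
2. ~((q & p) -> q), v
3. q & p, v
4. ~q, v
5. q, v
6. p, v
Accessibility: uRu, uRv, vRu, vRv
Branch closes: q and ~q both at v.
All branches of the negation close; one closing branch shown above.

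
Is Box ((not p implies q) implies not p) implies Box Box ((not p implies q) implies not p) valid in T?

Not valid

Tableau for the negation not (Box ((not p implies q) implies not p) implies Box Box ((not p implies q) implies not p)):
1. not (Box ((not p implies q) implies not p) implies Box Box ((not p implies q) implies not p)), w0
2. Box ((not p implies q) implies not p), w0   [neg-implies-rule on 1]
3. not Box Box ((not p implies q) implies not p), w0   [neg-implies-rule on 1]
4. (not p implies q) implies not p, w0   [Box-rule on 2 via w0Rw0]
5. not p, w0   [implies-rule on 4 (branches; this branch)]
6. not Box ((not p implies q) implies not p), w1   [neg-Box-rule on 3: fresh world w1, w0Rw1]
7. (not p implies q) implies not p, w1   [Box-rule on 2 via w0Rw1]
8. not p, w1   [implies-rule on 7 (branches; this branch)]
9. not ((not p implies q) implies not p), w2   [neg-Box-rule on 6: fresh world w2, w1Rw2]
10. not p implies q, w2   [neg-implies-rule on 9]
11. p, w2   [neg-implies-rule on 9]
12. q, w2   [implies-rule on 10 (branches; this branch)]
Accessibility: w0Rw0, w0Rw1, w1Rw1, w1Rw2, w2Rw2
The negation has an open branch (countermodel exists).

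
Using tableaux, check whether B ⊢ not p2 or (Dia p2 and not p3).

No, not valid

Tableau for the negation not (not p2 or (Dia p2 and not p3)):
1. not (not p2 or (Dia p2 and not p3)), u
2. p2, u
3. not (Dia p2 and not p3), u
4. p3, u
Accessibility: uRu
The negation has an open branch (countermodel exists).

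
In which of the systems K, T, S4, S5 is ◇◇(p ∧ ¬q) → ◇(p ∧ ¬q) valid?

S4, S5

S4-tableau for the negation ¬(◇◇(p ∧ ¬q) → ◇(p ∧ ¬q)):
1. ¬(◇◇(p ∧ ¬q) → ◇(p ∧ ¬q)), 0
2. ◇◇(p ∧ ¬q), 0   [¬→-rule on 1]
3. ¬◇(p ∧ ¬q), 0   [¬→-rule on 1]
4. ¬(p ∧ ¬q), 0   [¬◇-rule on 3 via 0R0]
5. q, 0   [¬∧-rule on 4 (branches; this branch)]
6. ◇(p ∧ ¬q), 1   [◇-rule on 2: fresh world 1, 0R1]
7. ¬(p ∧ ¬q), 1   [¬◇-rule on 3 via 0R1]
8. q, 1   [¬∧-rule on 7 (branches; this branch)]
9. p ∧ ¬q, 2   [◇-rule on 6: fresh world 2, 1R2]
10. p, 2   [∧-rule on 9]
11. ¬q, 2   [∧-rule on 9]
12. ¬(p ∧ ¬q), 2   [¬◇-rule on 3 via 0R2]
13. q, 2   [¬∧-rule on 12 (branches; this branch)]
Accessibility: 0R0, 0R1, 0R2, 1R1, 1R2, 2R2
Branch closes: q and ¬q both at 2.
Every branch closes (one shown): valid in S4, hence also in S5 (every theorem of S4 is a theorem of S5).
T-tableau for the negation ¬(◇◇(p ∧ ¬q) → ◇(p ∧ ¬q)):
1. ¬(◇◇(p ∧ ¬q) → ◇(p ∧ ¬q)), 0
2. ◇◇(p ∧ ¬q), 0   [¬→-rule on 1]
3. ¬◇(p ∧ ¬q), 0   [¬→-rule on 1]
4. ¬(p ∧ ¬q), 0   [¬◇-rule on 3 via 0R0]
5. q, 0   [¬∧-rule on 4 (branches; this branch)]
6. ◇(p ∧ ¬q), 1   [◇-rule on 2: fresh world 1, 0R1]
7. ¬(p ∧ ¬q), 1   [¬◇-rule on 3 via 0R1]
8. q, 1   [¬∧-rule on 7 (branches; this branch)]
9. p ∧ ¬q, 2   [◇-rule on 6: fresh world 2, 1R2]
10. p, 2   [∧-rule on 9]
11. ¬q, 2   [∧-rule on 9]
Accessibility: 0R0, 0R1, 1R1, 1R2, 2R2
Complete open branch: countermodel on a T-frame, so not valid in T, nor in K (the same frame is also a K-frame).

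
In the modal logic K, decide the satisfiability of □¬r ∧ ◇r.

Unsatisfiable

1. □¬r ∧ ◇r, u
2. □¬r, u   [∧-rule on 1]
3. ◇r, u   [∧-rule on 1]
4. r, v   [◇-rule on 3: fresh world v, uRv]
5. ¬r, v   [□-rule on 2 via uRv]
Accessibility: uRv
Branch closes: r and ¬r both at v.
(One branch shown.) All branches close.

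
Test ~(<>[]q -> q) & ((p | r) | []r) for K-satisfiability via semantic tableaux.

1. ~(<>[]q -> q) & ((p | r) | []r), 0
2. ~(<>[]q -> q), 0   [&-rule on 1]
3. (p | r) | []r, 0   [&-rule on 1]
4. <>[]q, 0   [~->-rule on 2]
5. ~q, 0   [~->-rule on 2]
6. []r, 0   [|-rule on 3 (branches; this branch)]
7. []q, 1   [<>-rule on 4: fresh world 1, 0R1]
8. r, 1   [[]-rule on 6 via 0R1]
Accessibility: 0R1

Satisfiable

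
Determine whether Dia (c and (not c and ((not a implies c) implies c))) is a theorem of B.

No, not valid

Tableau for the negation not Dia (c and (not c and ((not a implies c) implies c))):
1. not Dia (c and (not c and ((not a implies c) implies c))), u
2. not (c and (not c and ((not a implies c) implies c))), u   [neg-Dia-rule on 1 via uRu]
3. not (not c and ((not a implies c) implies c)), u   [neg-and-rule on 2 (branches; this branch)]
4. not ((not a implies c) implies c), u   [neg-and-rule on 3 (branches; this branch)]
5. not a implies c, u   [neg-implies-rule on 4]
6. not c, u   [neg-implies-rule on 4]
7. a, u   [implies-rule on 5 (branches; this branch)]
Accessibility: uRu
The negation has an open branch (countermodel exists).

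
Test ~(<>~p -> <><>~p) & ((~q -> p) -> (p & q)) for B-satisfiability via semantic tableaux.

Unsatisfiable (every branch closes)

1. ~(<>~p -> <><>~p) & ((~q -> p) -> (p & q)), 0
2. ~(<>~p -> <><>~p), 0   [&-rule on 1]
3. (~q -> p) -> (p & q), 0   [&-rule on 1]
4. <>~p, 0   [~->-rule on 2]
5. ~<><>~p, 0   [~->-rule on 2]
6. ~<>~p, 0   [~<>-rule on 5 via 0R0]
7. p, 0   [~<>-rule on 6 via 0R0]
8. p & q, 0   [->-rule on 3 (branches; this branch)]
9. q, 0   [&-rule on 8]
10. ~p, 1   [<>-rule on 4: fresh world 1, 0R1]
11. ~<>~p, 1   [~<>-rule on 5 via 0R1]
12. p, 1   [~<>-rule on 6 via 0R1]
Accessibility: 0R0, 0R1, 1R0, 1R1
Branch closes: p and ~p both at 1.
All branches of the tableau close; one closing branch shown above.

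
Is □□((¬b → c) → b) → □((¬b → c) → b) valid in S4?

Valid

Tableau for the negation ¬(□□((¬b → c) → b) → □((¬b → c) → b)):
1. ¬(□□((¬b → c) → b) → □((¬b → c) → b)), u
2. □□((¬b → c) → b), u
3. ¬□((¬b → c) → b), u
4. □((¬b → c) → b), u
5. (¬b → c) → b, u
6. ¬(¬b → c), u
7. ¬b, u
8. ¬c, u
9. ¬((¬b → c) → b), v
10. ¬b → c, v
11. ¬b, v
12. □((¬b → c) → b), v
13. (¬b → c) → b, v
14. c, v
15. ¬(¬b → c), v
16. ¬c, v
Accessibility: uRu, uRv, vRv
Branch closes: c and ¬c both at v.
Every branch of the negation's tableau closes; the branch above is one of them.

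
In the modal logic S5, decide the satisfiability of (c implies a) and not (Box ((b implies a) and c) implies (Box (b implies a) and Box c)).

Unsatisfiable (every branch closes)

1. (c implies a) and not (Box ((b implies a) and c) implies (Box (b implies a) and Box c)), w0
2. c implies a, w0
3. not (Box ((b implies a) and c) implies (Box (b implies a) and Box c)), w0
4. Box ((b implies a) and c), w0
5. not (Box (b implies a) and Box c), w0
6. (b implies a) and c, w0
7. b implies a, w0
8. c, w0
9. a, w0
10. not Box (b implies a), w0
11. not (b implies a), w1
12. b, w1
13. not a, w1
14. (b implies a) and c, w1
15. b implies a, w1
16. c, w1
17. a, w1
Accessibility: w0Rw0, w0Rw1, w1Rw0, w1Rw1
Branch closes: a and not a both at w1.
All branches of the tableau close; one closing branch shown above.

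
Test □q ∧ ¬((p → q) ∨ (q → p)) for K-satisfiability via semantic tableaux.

1. □q ∧ ¬((p → q) ∨ (q → p)), w0
2. □q, w0
3. ¬((p → q) ∨ (q → p)), w0
4. ¬(p → q), w0
5. ¬(q → p), w0
6. p, w0
7. ¬q, w0
8. q, w0
9. ¬p, w0
Branch closes: q and ¬q both at w0.
Every branch closes; the branch above is one of them.

Unsatisfiable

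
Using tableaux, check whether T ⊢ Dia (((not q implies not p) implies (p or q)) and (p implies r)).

Tableau for the negation not Dia (((not q implies not p) implies (p or q)) and (p implies r)):
1. not Dia (((not q implies not p) implies (p or q)) and (p implies r)), w0
2. not (((not q implies not p) implies (p or q)) and (p implies r)), w0
3. not (p implies r), w0
4. p, w0
5. not r, w0
Accessibility: w0Rw0
The negation has an open branch (countermodel exists).

No, not valid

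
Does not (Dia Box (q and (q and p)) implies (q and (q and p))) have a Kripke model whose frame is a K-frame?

Satisfiable

1. not (Dia Box (q and (q and p)) implies (q and (q and p))), w0
2. Dia Box (q and (q and p)), w0
3. not (q and (q and p)), w0
4. not (q and p), w0
5. not p, w0
6. Box (q and (q and p)), w1
Accessibility: w0Rw1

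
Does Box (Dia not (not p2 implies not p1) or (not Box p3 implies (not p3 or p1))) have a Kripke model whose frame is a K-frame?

Yes, satisfiable

1. Box (Dia not (not p2 implies not p1) or (not Box p3 implies (not p3 or p1))), u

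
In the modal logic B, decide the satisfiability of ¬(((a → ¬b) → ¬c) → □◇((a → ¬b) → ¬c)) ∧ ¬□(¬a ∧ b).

Unsatisfiable (every branch closes)

1. ¬(((a → ¬b) → ¬c) → □◇((a → ¬b) → ¬c)) ∧ ¬□(¬a ∧ b), u
2. ¬(((a → ¬b) → ¬c) → □◇((a → ¬b) → ¬c)), u
3. ¬□(¬a ∧ b), u
4. (a → ¬b) → ¬c, u
5. ¬□◇((a → ¬b) → ¬c), u
6. ¬(a → ¬b), u
7. a, u
8. b, u
9. ¬(¬a ∧ b), v
10. ¬b, v
11. ¬◇((a → ¬b) → ¬c), w
12. ¬((a → ¬b) → ¬c), u
13. a → ¬b, u
14. c, u
15. ¬((a → ¬b) → ¬c), w
16. a → ¬b, w
17. c, w
18. ¬b, u
Accessibility: uRu, uRv, uRw, vRu, vRv, wRu, wRw
Branch closes: b and ¬b both at u.
Every branch closes; the branch above is one of them.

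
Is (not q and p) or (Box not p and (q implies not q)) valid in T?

Tableau for the negation not ((not q and p) or (Box not p and (q implies not q))):
1. not ((not q and p) or (Box not p and (q implies not q))), 0
2. not (not q and p), 0
3. not (Box not p and (q implies not q)), 0
4. not p, 0
5. not (q implies not q), 0
6. q, 0
Accessibility: 0R0
The negation has an open branch (countermodel exists).

No, not valid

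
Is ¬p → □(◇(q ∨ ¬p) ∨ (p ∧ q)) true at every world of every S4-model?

Tableau for the negation ¬(¬p → □(◇(q ∨ ¬p) ∨ (p ∧ q))):
1. ¬(¬p → □(◇(q ∨ ¬p) ∨ (p ∧ q))), 0
2. ¬p, 0   [¬→-rule on 1]
3. ¬□(◇(q ∨ ¬p) ∨ (p ∧ q)), 0   [¬→-rule on 1]
4. ¬(◇(q ∨ ¬p) ∨ (p ∧ q)), 1   [¬□-rule on 3: fresh world 1, 0R1]
5. ¬◇(q ∨ ¬p), 1   [¬∨-rule on 4]
6. ¬(p ∧ q), 1   [¬∨-rule on 4]
7. ¬(q ∨ ¬p), 1   [¬◇-rule on 5 via 1R1]
8. ¬q, 1   [¬∨-rule on 7]
9. p, 1   [¬∨-rule on 7]
Accessibility: 0R0, 0R1, 1R1
The negation has an open branch (countermodel exists).

Not valid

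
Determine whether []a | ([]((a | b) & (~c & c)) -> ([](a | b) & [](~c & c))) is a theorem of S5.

Yes, valid

Tableau for the negation ~([]a | ([]((a | b) & (~c & c)) -> ([](a | b) & [](~c & c)))):
1. ~([]a | ([]((a | b) & (~c & c)) -> ([](a | b) & [](~c & c)))), u
2. ~[]a, u   [~|-rule on 1]
3. ~([]((a | b) & (~c & c)) -> ([](a | b) & [](~c & c))), u   [~|-rule on 1]
4. []((a | b) & (~c & c)), u   [~->-rule on 3]
5. ~([](a | b) & [](~c & c)), u   [~->-rule on 3]
6. (a | b) & (~c & c), u   [[]-rule on 4 via uRu]
7. a | b, u   [&-rule on 6]
8. ~c & c, u   [&-rule on 6]
9. ~c, u   [&-rule on 8]
10. c, u   [&-rule on 8]
Accessibility: uRu
Branch closes: c and ~c both at u.
All branches of the negation close; one closing branch shown above.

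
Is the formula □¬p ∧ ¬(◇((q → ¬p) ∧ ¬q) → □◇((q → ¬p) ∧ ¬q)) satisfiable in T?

Satisfiable (open branch found)

1. □¬p ∧ ¬(◇((q → ¬p) ∧ ¬q) → □◇((q → ¬p) ∧ ¬q)), w0
2. □¬p, w0
3. ¬(◇((q → ¬p) ∧ ¬q) → □◇((q → ¬p) ∧ ¬q)), w0
4. ◇((q → ¬p) ∧ ¬q), w0
5. ¬□◇((q → ¬p) ∧ ¬q), w0
6. ¬p, w0
7. (q → ¬p) ∧ ¬q, w1
8. q → ¬p, w1
9. ¬q, w1
10. ¬p, w1
11. ¬◇((q → ¬p) ∧ ¬q), w2
12. ¬p, w2
13. ¬((q → ¬p) ∧ ¬q), w2
14. q, w2
Accessibility: w0Rw0, w0Rw1, w0Rw2, w1Rw1, w2Rw2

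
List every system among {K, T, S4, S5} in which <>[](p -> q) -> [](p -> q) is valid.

S5-tableau for the negation ~(<>[](p -> q) -> [](p -> q)):
1. ~(<>[](p -> q) -> [](p -> q)), w0
2. <>[](p -> q), w0   [~->-rule on 1]
3. ~[](p -> q), w0   [~->-rule on 1]
4. [](p -> q), w1   [<>-rule on 2: fresh world w1, w0Rw1]
5. p -> q, w0   [[]-rule on 4 via w1Rw0]
6. p -> q, w1   [[]-rule on 4 via w1Rw1]
7. q, w0   [->-rule on 5 (branches; this branch)]
8. q, w1   [->-rule on 6 (branches; this branch)]
9. ~(p -> q), w2   [~[]-rule on 3: fresh world w2, w0Rw2]
10. p, w2   [~->-rule on 9]
11. ~q, w2   [~->-rule on 9]
12. p -> q, w2   [[]-rule on 4 via w1Rw2]
13. q, w2   [->-rule on 12 (branches; this branch)]
Accessibility: w0Rw0, w0Rw1, w0Rw2, w1Rw0, w1Rw1, w1Rw2, w2Rw0, w2Rw1, w2Rw2
Branch closes: q and ~q both at w2.
Every branch closes (one shown): valid in S5.
S4-tableau for the negation ~(<>[](p -> q) -> [](p -> q)):
1. ~(<>[](p -> q) -> [](p -> q)), w0
2. <>[](p -> q), w0   [~->-rule on 1]
3. ~[](p -> q), w0   [~->-rule on 1]
4. [](p -> q), w1   [<>-rule on 2: fresh world w1, w0Rw1]
5. p -> q, w1   [[]-rule on 4 via w1Rw1]
6. q, w1   [->-rule on 5 (branches; this branch)]
7. ~(p -> q), w2   [~[]-rule on 3: fresh world w2, w0Rw2]
8. p, w2   [~->-rule on 7]
9. ~q, w2   [~->-rule on 7]
Accessibility: w0Rw0, w0Rw1, w0Rw2, w1Rw1, w2Rw2
Complete open branch: countermodel on an S4-frame, so not valid in S4, nor in K, T (the same frame is also a K-frame and a T-frame).

S5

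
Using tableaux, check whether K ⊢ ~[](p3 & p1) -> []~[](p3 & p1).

No, not valid

Tableau for the negation ~(~[](p3 & p1) -> []~[](p3 & p1)):
1. ~(~[](p3 & p1) -> []~[](p3 & p1)), w0
2. ~[](p3 & p1), w0   [~->-rule on 1]
3. ~[]~[](p3 & p1), w0   [~->-rule on 1]
4. ~(p3 & p1), w1   [~[]-rule on 2: fresh world w1, w0Rw1]
5. ~p1, w1   [~&-rule on 4 (branches; this branch)]
6. [](p3 & p1), w2   [~[]-rule on 3: fresh world w2, w0Rw2]
Accessibility: w0Rw1, w0Rw2
The negation has an open branch (countermodel exists).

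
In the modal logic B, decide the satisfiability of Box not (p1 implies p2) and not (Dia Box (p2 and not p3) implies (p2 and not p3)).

Unsatisfiable

1. Box not (p1 implies p2) and not (Dia Box (p2 and not p3) implies (p2 and not p3)), u
2. Box not (p1 implies p2), u
3. not (Dia Box (p2 and not p3) implies (p2 and not p3)), u
4. Dia Box (p2 and not p3), u
5. not (p2 and not p3), u
6. not (p1 implies p2), u
7. p1, u
8. not p2, u
9. p3, u
10. Box (p2 and not p3), v
11. not (p1 implies p2), v
12. p1, v
13. not p2, v
14. p2 and not p3, u
15. p2, u
16. not p3, u
Accessibility: uRu, uRv, vRu, vRv
Branch closes: p2 and not p2 both at u.
(One branch shown.) All branches close.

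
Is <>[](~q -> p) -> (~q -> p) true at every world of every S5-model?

Tableau for the negation ~(<>[](~q -> p) -> (~q -> p)):
1. ~(<>[](~q -> p) -> (~q -> p)), w0
2. <>[](~q -> p), w0
3. ~(~q -> p), w0
4. ~q, w0
5. ~p, w0
6. [](~q -> p), w1
7. ~q -> p, w0
8. ~q -> p, w1
9. p, w0
Accessibility: w0Rw0, w0Rw1, w1Rw0, w1Rw1
Branch closes: p and ~p both at w0.
All branches of the negation close; one closing branch shown above.

Valid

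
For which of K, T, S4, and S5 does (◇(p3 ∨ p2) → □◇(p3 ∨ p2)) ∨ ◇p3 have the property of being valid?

S5

S5-tableau for the negation ¬((◇(p3 ∨ p2) → □◇(p3 ∨ p2)) ∨ ◇p3):
1. ¬((◇(p3 ∨ p2) → □◇(p3 ∨ p2)) ∨ ◇p3), 0
2. ¬(◇(p3 ∨ p2) → □◇(p3 ∨ p2)), 0   [¬∨-rule on 1]
3. ¬◇p3, 0   [¬∨-rule on 1]
4. ◇(p3 ∨ p2), 0   [¬→-rule on 2]
5. ¬□◇(p3 ∨ p2), 0   [¬→-rule on 2]
6. ¬p3, 0   [¬◇-rule on 3 via 0R0]
7. p3 ∨ p2, 1   [◇-rule on 4: fresh world 1, 0R1]
8. ¬p3, 1   [¬◇-rule on 3 via 0R1]
9. p2, 1   [∨-rule on 7 (branches; this branch)]
10. ¬◇(p3 ∨ p2), 2   [¬□-rule on 5: fresh world 2, 0R2]
11. ¬p3, 2   [¬◇-rule on 3 via 0R2]
12. ¬(p3 ∨ p2), 0   [¬◇-rule on 10 via 2R0]
13. ¬p2, 0   [¬∨-rule on 12]
14. ¬(p3 ∨ p2), 1   [¬◇-rule on 10 via 2R1]
15. ¬p2, 1   [¬∨-rule on 14]
Accessibility: 0R0, 0R1, 0R2, 1R0, 1R1, 1R2, 2R0, 2R1, 2R2
Branch closes: p2 and ¬p2 both at 1.
Every branch closes (one shown): valid in S5.
S4-tableau for the negation ¬((◇(p3 ∨ p2) → □◇(p3 ∨ p2)) ∨ ◇p3):
1. ¬((◇(p3 ∨ p2) → □◇(p3 ∨ p2)) ∨ ◇p3), 0
2. ¬(◇(p3 ∨ p2) → □◇(p3 ∨ p2)), 0   [¬∨-rule on 1]
3. ¬◇p3, 0   [¬∨-rule on 1]
4. ◇(p3 ∨ p2), 0   [¬→-rule on 2]
5. ¬□◇(p3 ∨ p2), 0   [¬→-rule on 2]
6. ¬p3, 0   [¬◇-rule on 3 via 0R0]
7. p3 ∨ p2, 1   [◇-rule on 4: fresh world 1, 0R1]
8. ¬p3, 1   [¬◇-rule on 3 via 0R1]
9. p2, 1   [∨-rule on 7 (branches; this branch)]
10. ¬◇(p3 ∨ p2), 2   [¬□-rule on 5: fresh world 2, 0R2]
11. ¬p3, 2   [¬◇-rule on 3 via 0R2]
12. ¬(p3 ∨ p2), 2   [¬◇-rule on 10 via 2R2]
13. ¬p2, 2   [¬∨-rule on 12]
Accessibility: 0R0, 0R1, 0R2, 1R1, 2R2
Complete open branch: countermodel on an S4-frame, so not valid in S4, nor in K, T (the same frame is also a K-frame and a T-frame).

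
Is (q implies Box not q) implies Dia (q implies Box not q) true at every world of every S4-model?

Valid in S4

Tableau for the negation not ((q implies Box not q) implies Dia (q implies Box not q)):
1. not ((q implies Box not q) implies Dia (q implies Box not q)), w0
2. q implies Box not q, w0
3. not Dia (q implies Box not q), w0
4. not (q implies Box not q), w0
5. q, w0
6. not Box not q, w0
7. Box not q, w0
8. not q, w0
Accessibility: w0Rw0
Branch closes: q and not q both at w0.
Every branch of the negation's tableau closes; the branch above is one of them.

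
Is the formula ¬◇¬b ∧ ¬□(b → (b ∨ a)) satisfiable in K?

1. ¬◇¬b ∧ ¬□(b → (b ∨ a)), w0
2. ¬◇¬b, w0
3. ¬□(b → (b ∨ a)), w0
4. ¬(b → (b ∨ a)), w1
5. b, w1
6. ¬(b ∨ a), w1
7. ¬b, w1
8. ¬a, w1
Accessibility: w0Rw1
Branch closes: b and ¬b both at w1.
All branches of the tableau close; one closing branch shown above.

Unsatisfiable (every branch closes)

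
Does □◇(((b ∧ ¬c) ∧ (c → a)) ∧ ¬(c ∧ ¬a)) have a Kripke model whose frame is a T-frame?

1. □◇(((b ∧ ¬c) ∧ (c → a)) ∧ ¬(c ∧ ¬a)), 0
2. ◇(((b ∧ ¬c) ∧ (c → a)) ∧ ¬(c ∧ ¬a)), 0
3. ((b ∧ ¬c) ∧ (c → a)) ∧ ¬(c ∧ ¬a), 1
4. (b ∧ ¬c) ∧ (c → a), 1
5. ¬(c ∧ ¬a), 1
6. b ∧ ¬c, 1
7. c → a, 1
8. b, 1
9. ¬c, 1
10. ◇(((b ∧ ¬c) ∧ (c → a)) ∧ ¬(c ∧ ¬a)), 1
11. a, 1
12. ((b ∧ ¬c) ∧ (c → a)) ∧ ¬(c ∧ ¬a), 2
13. (b ∧ ¬c) ∧ (c → a), 2
14. ¬(c ∧ ¬a), 2
15. b ∧ ¬c, 2
16. c → a, 2
17. b, 2
18. ¬c, 2
19. a, 2
Accessibility: 0R0, 0R1, 1R1, 1R2, 2R2

Yes, satisfiable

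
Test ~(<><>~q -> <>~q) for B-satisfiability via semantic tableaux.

Yes, satisfiable

1. ~(<><>~q -> <>~q), u
2. <><>~q, u   [~->-rule on 1]
3. ~<>~q, u   [~->-rule on 1]
4. q, u   [~<>-rule on 3 via uRu]
5. <>~q, v   [<>-rule on 2: fresh world v, uRv]
6. q, v   [~<>-rule on 3 via uRv]
7. ~q, w   [<>-rule on 5: fresh world w, vRw]
Accessibility: uRu, uRv, vRu, vRv, vRw, wRv, wRw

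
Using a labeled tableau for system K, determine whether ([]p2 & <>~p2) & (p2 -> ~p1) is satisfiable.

1. ([]p2 & <>~p2) & (p2 -> ~p1), u
2. []p2 & <>~p2, u   [&-rule on 1]
3. p2 -> ~p1, u   [&-rule on 1]
4. []p2, u   [&-rule on 2]
5. <>~p2, u   [&-rule on 2]
6. ~p1, u   [->-rule on 3 (branches; this branch)]
7. ~p2, v   [<>-rule on 5: fresh world v, uRv]
8. p2, v   [[]-rule on 4 via uRv]
Accessibility: uRv
Branch closes: p2 and ~p2 both at v.
(One branch shown.) All branches close.

No, unsatisfiable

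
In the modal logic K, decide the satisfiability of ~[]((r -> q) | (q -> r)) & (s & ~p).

1. ~[]((r -> q) | (q -> r)) & (s & ~p), u
2. ~[]((r -> q) | (q -> r)), u
3. s & ~p, u
4. s, u
5. ~p, u
6. ~((r -> q) | (q -> r)), v
7. ~(r -> q), v
8. ~(q -> r), v
9. r, v
10. ~q, v
11. q, v
12. ~r, v
Accessibility: uRv
Branch closes: q and ~q both at v.
All branches of the tableau close; one closing branch shown above.

No, unsatisfiable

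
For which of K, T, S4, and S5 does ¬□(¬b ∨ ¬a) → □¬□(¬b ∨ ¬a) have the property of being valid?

S4-tableau for the negation ¬(¬□(¬b ∨ ¬a) → □¬□(¬b ∨ ¬a)):
1. ¬(¬□(¬b ∨ ¬a) → □¬□(¬b ∨ ¬a)), u
2. ¬□(¬b ∨ ¬a), u   [¬→-rule on 1]
3. ¬□¬□(¬b ∨ ¬a), u   [¬→-rule on 1]
4. ¬(¬b ∨ ¬a), v   [¬□-rule on 2: fresh world v, uRv]
5. b, v   [¬∨-rule on 4]
6. a, v   [¬∨-rule on 4]
7. □(¬b ∨ ¬a), w   [¬□-rule on 3: fresh world w, uRw]
8. ¬b ∨ ¬a, w   [□-rule on 7 via wRw]
9. ¬a, w   [∨-rule on 8 (branches; this branch)]
Accessibility: uRu, uRv, uRw, vRv, wRw
Complete open branch: countermodel on an S4-frame, so not valid in S4, nor in K, T (the same frame is also a K-frame and a T-frame).
S5-tableau for the negation ¬(¬□(¬b ∨ ¬a) → □¬□(¬b ∨ ¬a)):
1. ¬(¬□(¬b ∨ ¬a) → □¬□(¬b ∨ ¬a)), u
2. ¬□(¬b ∨ ¬a), u   [¬→-rule on 1]
3. ¬□¬□(¬b ∨ ¬a), u   [¬→-rule on 1]
4. ¬(¬b ∨ ¬a), v   [¬□-rule on 2: fresh world v, uRv]
5. b, v   [¬∨-rule on 4]
6. a, v   [¬∨-rule on 4]
7. □(¬b ∨ ¬a), w   [¬□-rule on 3: fresh world w, uRw]
8. ¬b ∨ ¬a, u   [□-rule on 7 via wRu]
9. ¬b ∨ ¬a, v   [□-rule on 7 via wRv]
10. ¬b ∨ ¬a, w   [□-rule on 7 via wRw]
11. ¬a, u   [∨-rule on 8 (branches; this branch)]
12. ¬a, v   [∨-rule on 9 (branches; this branch)]
Accessibility: uRu, uRv, uRw, vRu, vRv, vRw, wRu, wRv, wRw
Branch closes: a and ¬a both at v.
Every branch closes (one shown): valid in S5.

S5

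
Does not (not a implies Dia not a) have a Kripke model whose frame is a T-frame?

1. not (not a implies Dia not a), u
2. not a, u   [neg-implies-rule on 1]
3. not Dia not a, u   [neg-implies-rule on 1]
4. a, u   [neg-Dia-rule on 3 via uRu]
Accessibility: uRu
Branch closes: a and not a both at u.
All branches of the tableau close; one closing branch shown above.

No, unsatisfiable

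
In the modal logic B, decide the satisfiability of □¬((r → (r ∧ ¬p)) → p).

Satisfiable (open branch found)

1. □¬((r → (r ∧ ¬p)) → p), u
2. ¬((r → (r ∧ ¬p)) → p), u
3. r → (r ∧ ¬p), u
4. ¬p, u
5. r ∧ ¬p, u
6. r, u
Accessibility: uRu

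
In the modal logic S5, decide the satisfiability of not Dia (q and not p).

Satisfiable

1. not Dia (q and not p), 0
2. not (q and not p), 0
3. p, 0
Accessibility: 0R0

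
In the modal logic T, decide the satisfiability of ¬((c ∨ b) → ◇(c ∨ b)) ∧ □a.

1. ¬((c ∨ b) → ◇(c ∨ b)) ∧ □a, w0
2. ¬((c ∨ b) → ◇(c ∨ b)), w0   [∧-rule on 1]
3. □a, w0   [∧-rule on 1]
4. c ∨ b, w0   [¬→-rule on 2]
5. ¬◇(c ∨ b), w0   [¬→-rule on 2]
6. a, w0   [□-rule on 3 via w0Rw0]
7. ¬(c ∨ b), w0   [¬◇-rule on 5 via w0Rw0]
8. ¬c, w0   [¬∨-rule on 7]
9. ¬b, w0   [¬∨-rule on 7]
10. b, w0   [∨-rule on 4 (branches; this branch)]
Accessibility: w0Rw0
Branch closes: b and ¬b both at w0.
Every branch closes; the branch above is one of them.

Unsatisfiable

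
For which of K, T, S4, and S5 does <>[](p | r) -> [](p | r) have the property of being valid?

S5

S5-tableau for the negation ~(<>[](p | r) -> [](p | r)):
1. ~(<>[](p | r) -> [](p | r)), w0
2. <>[](p | r), w0
3. ~[](p | r), w0
4. [](p | r), w1
5. p | r, w0
6. p | r, w1
7. r, w0
8. r, w1
9. ~(p | r), w2
10. ~p, w2
11. ~r, w2
12. p | r, w2
13. r, w2
Accessibility: w0Rw0, w0Rw1, w0Rw2, w1Rw0, w1Rw1, w1Rw2, w2Rw0, w2Rw1, w2Rw2
Branch closes: r and ~r both at w2.
Every branch closes (one shown): valid in S5.
S4-tableau for the negation ~(<>[](p | r) -> [](p | r)):
1. ~(<>[](p | r) -> [](p | r)), w0
2. <>[](p | r), w0
3. ~[](p | r), w0
4. [](p | r), w1
5. p | r, w1
6. r, w1
7. ~(p | r), w2
8. ~p, w2
9. ~r, w2
Accessibility: w0Rw0, w0Rw1, w0Rw2, w1Rw1, w2Rw2
Complete open branch: countermodel on an S4-frame, so not valid in S4, nor in K, T (the same frame is also a K-frame and a T-frame).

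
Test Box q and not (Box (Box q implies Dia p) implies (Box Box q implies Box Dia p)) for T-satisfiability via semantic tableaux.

1. Box q and not (Box (Box q implies Dia p) implies (Box Box q implies Box Dia p)), 0
2. Box q, 0
3. not (Box (Box q implies Dia p) implies (Box Box q implies Box Dia p)), 0
4. Box (Box q implies Dia p), 0
5. not (Box Box q implies Box Dia p), 0
6. Box Box q, 0
7. not Box Dia p, 0
8. q, 0
9. Box q implies Dia p, 0
10. Dia p, 0
11. not Dia p, 1
12. q, 1
13. Box q implies Dia p, 1
14. Box q, 1
15. not p, 1
16. not Box q, 1
17. p, 2
18. q, 2
19. Box q implies Dia p, 2
20. Box q, 2
21. Dia p, 2
22. not q, 3
23. not p, 3
24. q, 3
Accessibility: 0R0, 0R1, 0R2, 1R1, 1R3, 2R2, 3R3
Branch closes: q and not q both at 3.
(One branch shown.) All branches close.

Unsatisfiable (every branch closes)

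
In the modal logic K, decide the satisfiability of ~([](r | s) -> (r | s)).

Satisfiable

1. ~([](r | s) -> (r | s)), 0
2. [](r | s), 0
3. ~(r | s), 0
4. ~r, 0
5. ~s, 0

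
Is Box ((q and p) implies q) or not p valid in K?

Tableau for the negation not (Box ((q and p) implies q) or not p):
1. not (Box ((q and p) implies q) or not p), 0
2. not Box ((q and p) implies q), 0
3. p, 0
4. not ((q and p) implies q), 1
5. q and p, 1
6. not q, 1
7. q, 1
8. p, 1
Accessibility: 0R1
Branch closes: q and not q both at 1.
Every branch of the negation's tableau closes; the branch above is one of them.

Valid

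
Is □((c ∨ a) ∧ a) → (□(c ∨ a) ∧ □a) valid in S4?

Tableau for the negation ¬(□((c ∨ a) ∧ a) → (□(c ∨ a) ∧ □a)):
1. ¬(□((c ∨ a) ∧ a) → (□(c ∨ a) ∧ □a)), w0
2. □((c ∨ a) ∧ a), w0   [¬→-rule on 1]
3. ¬(□(c ∨ a) ∧ □a), w0   [¬→-rule on 1]
4. (c ∨ a) ∧ a, w0   [□-rule on 2 via w0Rw0]
5. c ∨ a, w0   [∧-rule on 4]
6. a, w0   [∧-rule on 4]
7. ¬□(c ∨ a), w0   [¬∧-rule on 3 (branches; this branch)]
8. ¬(c ∨ a), w1   [¬□-rule on 7: fresh world w1, w0Rw1]
9. ¬c, w1   [¬∨-rule on 8]
10. ¬a, w1   [¬∨-rule on 8]
11. (c ∨ a) ∧ a, w1   [□-rule on 2 via w0Rw1]
12. c ∨ a, w1   [∧-rule on 11]
13. a, w1   [∧-rule on 11]
Accessibility: w0Rw0, w0Rw1, w1Rw1
Branch closes: a and ¬a both at w1.
All branches of the negation close; one closing branch shown above.

Valid in S4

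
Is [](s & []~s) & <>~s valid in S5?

No, not valid

Tableau for the negation ~([](s & []~s) & <>~s):
1. ~([](s & []~s) & <>~s), 0
2. ~<>~s, 0
3. s, 0
Accessibility: 0R0
The negation has an open branch (countermodel exists).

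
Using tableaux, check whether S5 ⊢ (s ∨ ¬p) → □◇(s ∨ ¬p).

Tableau for the negation ¬((s ∨ ¬p) → □◇(s ∨ ¬p)):
1. ¬((s ∨ ¬p) → □◇(s ∨ ¬p)), u
2. s ∨ ¬p, u
3. ¬□◇(s ∨ ¬p), u
4. ¬p, u
5. ¬◇(s ∨ ¬p), v
6. ¬(s ∨ ¬p), u
7. ¬s, u
8. p, u
Accessibility: uRu, uRv, vRu, vRv
Branch closes: p and ¬p both at u.
All branches of the negation close; one closing branch shown above.

Valid in S5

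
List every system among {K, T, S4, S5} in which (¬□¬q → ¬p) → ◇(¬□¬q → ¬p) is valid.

T, S4, S5

K-tableau for the negation ¬((¬□¬q → ¬p) → ◇(¬□¬q → ¬p)):
1. ¬((¬□¬q → ¬p) → ◇(¬□¬q → ¬p)), 0
2. ¬□¬q → ¬p, 0
3. ¬◇(¬□¬q → ¬p), 0
4. ¬p, 0
Complete open branch: countermodel on a K-frame, so not valid in K.
T-tableau for the negation ¬((¬□¬q → ¬p) → ◇(¬□¬q → ¬p)):
1. ¬((¬□¬q → ¬p) → ◇(¬□¬q → ¬p)), 0
2. ¬□¬q → ¬p, 0
3. ¬◇(¬□¬q → ¬p), 0
4. ¬(¬□¬q → ¬p), 0
5. ¬□¬q, 0
6. p, 0
7. □¬q, 0
8. ¬q, 0
9. q, 1
10. ¬(¬□¬q → ¬p), 1
11. ¬□¬q, 1
12. p, 1
13. ¬q, 1
Accessibility: 0R0, 0R1, 1R1
Branch closes: q and ¬q both at 1.
Every branch closes (one shown): valid in T, hence also in S4, S5 (every theorem of T is a theorem of S4 and S5).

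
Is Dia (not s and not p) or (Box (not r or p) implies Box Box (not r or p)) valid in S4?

Valid in S4

Tableau for the negation not (Dia (not s and not p) or (Box (not r or p) implies Box Box (not r or p))):
1. not (Dia (not s and not p) or (Box (not r or p) implies Box Box (not r or p))), w0
2. not Dia (not s and not p), w0
3. not (Box (not r or p) implies Box Box (not r or p)), w0
4. Box (not r or p), w0
5. not Box Box (not r or p), w0
6. not (not s and not p), w0
7. not r or p, w0
8. p, w0
9. not Box (not r or p), w1
10. not (not s and not p), w1
11. not r or p, w1
12. p, w1
13. not (not r or p), w2
14. r, w2
15. not p, w2
16. not (not s and not p), w2
17. not r or p, w2
18. s, w2
19. p, w2
Accessibility: w0Rw0, w0Rw1, w0Rw2, w1Rw1, w1Rw2, w2Rw2
Branch closes: p and not p both at w2.
Every branch of the negation's tableau closes; the branch above is one of them.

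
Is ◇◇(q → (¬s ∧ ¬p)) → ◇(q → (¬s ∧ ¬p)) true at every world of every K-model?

Tableau for the negation ¬(◇◇(q → (¬s ∧ ¬p)) → ◇(q → (¬s ∧ ¬p))):
1. ¬(◇◇(q → (¬s ∧ ¬p)) → ◇(q → (¬s ∧ ¬p))), 0
2. ◇◇(q → (¬s ∧ ¬p)), 0
3. ¬◇(q → (¬s ∧ ¬p)), 0
4. ◇(q → (¬s ∧ ¬p)), 1
5. ¬(q → (¬s ∧ ¬p)), 1
6. q, 1
7. ¬(¬s ∧ ¬p), 1
8. p, 1
9. q → (¬s ∧ ¬p), 2
10. ¬s ∧ ¬p, 2
11. ¬s, 2
12. ¬p, 2
Accessibility: 0R1, 1R2
The negation has an open branch (countermodel exists).

Invalid (countermodel exists)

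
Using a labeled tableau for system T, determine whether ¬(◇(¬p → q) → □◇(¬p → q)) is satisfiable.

1. ¬(◇(¬p → q) → □◇(¬p → q)), w0
2. ◇(¬p → q), w0   [¬→-rule on 1]
3. ¬□◇(¬p → q), w0   [¬→-rule on 1]
4. ¬p → q, w1   [◇-rule on 2: fresh world w1, w0Rw1]
5. q, w1   [→-rule on 4 (branches; this branch)]
6. ¬◇(¬p → q), w2   [¬□-rule on 3: fresh world w2, w0Rw2]
7. ¬(¬p → q), w2   [¬◇-rule on 6 via w2Rw2]
8. ¬p, w2   [¬→-rule on 7]
9. ¬q, w2   [¬→-rule on 7]
Accessibility: w0Rw0, w0Rw1, w0Rw2, w1Rw1, w2Rw2

Satisfiable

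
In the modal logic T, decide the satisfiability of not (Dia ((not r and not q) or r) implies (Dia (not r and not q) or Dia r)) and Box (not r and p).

Unsatisfiable

1. not (Dia ((not r and not q) or r) implies (Dia (not r and not q) or Dia r)) and Box (not r and p), w0
2. not (Dia ((not r and not q) or r) implies (Dia (not r and not q) or Dia r)), w0
3. Box (not r and p), w0
4. Dia ((not r and not q) or r), w0
5. not (Dia (not r and not q) or Dia r), w0
6. not Dia (not r and not q), w0
7. not Dia r, w0
8. not r and p, w0
9. not r, w0
10. p, w0
11. not (not r and not q), w0
12. q, w0
13. (not r and not q) or r, w1
14. not r and p, w1
15. not r, w1
16. p, w1
17. not (not r and not q), w1
18. not r and not q, w1
19. not q, w1
20. q, w1
Accessibility: w0Rw0, w0Rw1, w1Rw1
Branch closes: q and not q both at w1.
All branches of the tableau close; one closing branch shown above.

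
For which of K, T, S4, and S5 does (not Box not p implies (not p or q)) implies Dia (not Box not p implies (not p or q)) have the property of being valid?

T-tableau for the negation not ((not Box not p implies (not p or q)) implies Dia (not Box not p implies (not p or q))):
1. not ((not Box not p implies (not p or q)) implies Dia (not Box not p implies (not p or q))), u
2. not Box not p implies (not p or q), u   [neg-implies-rule on 1]
3. not Dia (not Box not p implies (not p or q)), u   [neg-implies-rule on 1]
4. not (not Box not p implies (not p or q)), u   [neg-Dia-rule on 3 via uRu]
5. not Box not p, u   [neg-implies-rule on 4]
6. not (not p or q), u   [neg-implies-rule on 4]
7. p, u   [neg-or-rule on 6]
8. not q, u   [neg-or-rule on 6]
9. not p or q, u   [implies-rule on 2 (branches; this branch)]
10. q, u   [or-rule on 9 (branches; this branch)]
Accessibility: uRu
Branch closes: q and not q both at u.
Every branch closes (one shown): valid in T, hence also in S4, S5 (every theorem of T is a theorem of S4 and S5).
K-tableau for the negation not ((not Box not p implies (not p or q)) implies Dia (not Box not p implies (not p or q))):
1. not ((not Box not p implies (not p or q)) implies Dia (not Box not p implies (not p or q))), u
2. not Box not p implies (not p or q), u   [neg-implies-rule on 1]
3. not Dia (not Box not p implies (not p or q)), u   [neg-implies-rule on 1]
4. not p or q, u   [implies-rule on 2 (branches; this branch)]
5. q, u   [or-rule on 4 (branches; this branch)]
Complete open branch: countermodel on a K-frame, so not valid in K.

T, S4, S5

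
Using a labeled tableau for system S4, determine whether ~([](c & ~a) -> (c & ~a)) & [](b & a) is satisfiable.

1. ~([](c & ~a) -> (c & ~a)) & [](b & a), w0
2. ~([](c & ~a) -> (c & ~a)), w0   [&-rule on 1]
3. [](b & a), w0   [&-rule on 1]
4. [](c & ~a), w0   [~->-rule on 2]
5. ~(c & ~a), w0   [~->-rule on 2]
6. b & a, w0   [[]-rule on 3 via w0Rw0]
7. b, w0   [&-rule on 6]
8. a, w0   [&-rule on 6]
9. c & ~a, w0   [[]-rule on 4 via w0Rw0]
10. c, w0   [&-rule on 9]
11. ~a, w0   [&-rule on 9]
Accessibility: w0Rw0
Branch closes: a and ~a both at w0.
Every branch closes; the branch above is one of them.

Unsatisfiable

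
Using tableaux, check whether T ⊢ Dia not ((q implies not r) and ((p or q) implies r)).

Tableau for the negation not Dia not ((q implies not r) and ((p or q) implies r)):
1. not Dia not ((q implies not r) and ((p or q) implies r)), 0
2. (q implies not r) and ((p or q) implies r), 0
3. q implies not r, 0
4. (p or q) implies r, 0
5. not r, 0
6. not (p or q), 0
7. not p, 0
8. not q, 0
Accessibility: 0R0
The negation has an open branch (countermodel exists).

Invalid (countermodel exists)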